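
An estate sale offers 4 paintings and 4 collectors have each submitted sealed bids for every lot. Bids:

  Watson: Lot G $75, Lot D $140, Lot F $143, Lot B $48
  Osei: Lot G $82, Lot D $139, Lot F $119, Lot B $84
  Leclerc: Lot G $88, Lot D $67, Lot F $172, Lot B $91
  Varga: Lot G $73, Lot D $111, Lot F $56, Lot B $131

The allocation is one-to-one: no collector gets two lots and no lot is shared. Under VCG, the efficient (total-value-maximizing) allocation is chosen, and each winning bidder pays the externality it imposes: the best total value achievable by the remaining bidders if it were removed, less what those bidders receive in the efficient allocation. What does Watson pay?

Efficient allocation: Watson→Lot D ($140), Osei→Lot G ($82), Leclerc→Lot F ($172), Varga→Lot B ($131); total welfare W = $525.
Watson receives Lot D at value $140, so the others get W − 140 = $385.
Without Watson: best allocation of the remaining 3 bidders over all 4 lots is Osei→Lot D ($139), Leclerc→Lot F ($172), Varga→Lot B ($131), total $442.
VCG payment = (others' best without Watson) − (others' welfare with Watson) = 442 − 385 = $57.

Watson pays $57.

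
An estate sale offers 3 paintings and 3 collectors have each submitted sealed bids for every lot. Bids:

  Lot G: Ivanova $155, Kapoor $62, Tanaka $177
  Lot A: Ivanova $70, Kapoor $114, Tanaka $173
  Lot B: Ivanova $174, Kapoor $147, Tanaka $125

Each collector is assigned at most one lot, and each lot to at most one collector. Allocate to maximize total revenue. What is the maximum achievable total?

Maximum total: $475

This is a one-to-one assignment (maximum-weight bipartite matching).
Optimal: Ivanova→Lot G ($155), Kapoor→Lot B ($147), Tanaka→Lot A ($173) — total 155+147+173 = $475.
Column-greedy (each lot in turn goes to its best remaining collector) gives $465, worse by 10.
Next-best assignment: Ivanova→Lot B, Kapoor→Lot A, Tanaka→Lot G = $465.
Checked against all permutations: $475 is optimal.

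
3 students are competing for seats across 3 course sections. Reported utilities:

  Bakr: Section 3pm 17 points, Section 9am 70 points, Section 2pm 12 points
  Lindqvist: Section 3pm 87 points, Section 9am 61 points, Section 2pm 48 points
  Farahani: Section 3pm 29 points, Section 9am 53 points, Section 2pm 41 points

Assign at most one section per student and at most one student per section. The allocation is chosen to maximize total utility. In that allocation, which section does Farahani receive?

Treat this as an assignment problem: match each student to one section.
Optimal: Bakr→Section 9am (70 points), Lindqvist→Section 3pm (87 points), Farahani→Section 2pm (41 points) — total 70+87+41 = 198 points.
Next-best assignment: Bakr→Section 2pm, Lindqvist→Section 3pm, Farahani→Section 9am = 152 points.
Checked against all permutations: 198 points is optimal.
Farahani's own top section is Section 9am (53 points), but forcing Farahani→Section 9am and reassigning the rest optimally gives only 152 points — worse by 46.

Farahani receives Section 2pm.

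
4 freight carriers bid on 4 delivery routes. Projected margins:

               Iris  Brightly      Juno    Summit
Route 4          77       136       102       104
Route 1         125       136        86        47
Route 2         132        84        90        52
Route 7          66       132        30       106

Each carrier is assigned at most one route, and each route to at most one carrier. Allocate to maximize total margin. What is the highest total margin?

Optimal: Iris→Route 2 ($132k), Brightly→Route 1 ($136k), Juno→Route 4 ($102k), Summit→Route 7 ($106k) — total 132+136+102+106 = $476k.
Every other assignment is strictly worse.

Maximum total: $476k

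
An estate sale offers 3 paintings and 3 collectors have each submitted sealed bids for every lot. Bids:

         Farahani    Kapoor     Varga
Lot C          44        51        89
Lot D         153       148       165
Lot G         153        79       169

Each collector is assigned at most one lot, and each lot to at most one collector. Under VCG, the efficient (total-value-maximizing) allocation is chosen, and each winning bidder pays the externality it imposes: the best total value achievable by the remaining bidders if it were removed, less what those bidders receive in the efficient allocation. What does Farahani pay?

Farahani pays $80.

Efficient allocation: Farahani→Lot G ($153), Kapoor→Lot D ($148), Varga→Lot C ($89); total welfare W = $390.
Farahani receives Lot G at value $153, so the others get W − 153 = $237.
Without Farahani: best allocation of the remaining 2 bidders over all 3 lots is Kapoor→Lot D ($148), Varga→Lot G ($169), total $317.
VCG payment = (others' best without Farahani) − (others' welfare with Farahani) = 317 − 237 = $80.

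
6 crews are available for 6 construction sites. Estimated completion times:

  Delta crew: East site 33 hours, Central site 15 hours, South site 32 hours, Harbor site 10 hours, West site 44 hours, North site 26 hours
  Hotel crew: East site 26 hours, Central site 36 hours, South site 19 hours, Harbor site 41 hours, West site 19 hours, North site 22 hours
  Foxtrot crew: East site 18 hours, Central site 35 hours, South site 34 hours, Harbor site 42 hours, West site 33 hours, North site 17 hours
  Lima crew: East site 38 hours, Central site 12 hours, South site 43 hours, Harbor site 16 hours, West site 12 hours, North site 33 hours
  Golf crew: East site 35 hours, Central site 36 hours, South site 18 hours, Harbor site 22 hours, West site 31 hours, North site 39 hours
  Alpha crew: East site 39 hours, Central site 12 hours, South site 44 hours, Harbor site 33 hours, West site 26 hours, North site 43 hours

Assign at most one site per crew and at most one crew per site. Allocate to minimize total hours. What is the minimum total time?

Min total: 92 hours

Optimal: Delta crew→Harbor site (10 hours), Hotel crew→North site (22 hours), Foxtrot crew→East site (18 hours), Lima crew→West site (12 hours), Golf crew→South site (18 hours), Alpha crew→Central site (12 hours) — total 10+22+18+12+18+12 = 92 hours.
Column-greedy (each site in turn goes to its cheapest remaining crew) gives 120 hours, worse by 28.
Every other assignment is strictly worse.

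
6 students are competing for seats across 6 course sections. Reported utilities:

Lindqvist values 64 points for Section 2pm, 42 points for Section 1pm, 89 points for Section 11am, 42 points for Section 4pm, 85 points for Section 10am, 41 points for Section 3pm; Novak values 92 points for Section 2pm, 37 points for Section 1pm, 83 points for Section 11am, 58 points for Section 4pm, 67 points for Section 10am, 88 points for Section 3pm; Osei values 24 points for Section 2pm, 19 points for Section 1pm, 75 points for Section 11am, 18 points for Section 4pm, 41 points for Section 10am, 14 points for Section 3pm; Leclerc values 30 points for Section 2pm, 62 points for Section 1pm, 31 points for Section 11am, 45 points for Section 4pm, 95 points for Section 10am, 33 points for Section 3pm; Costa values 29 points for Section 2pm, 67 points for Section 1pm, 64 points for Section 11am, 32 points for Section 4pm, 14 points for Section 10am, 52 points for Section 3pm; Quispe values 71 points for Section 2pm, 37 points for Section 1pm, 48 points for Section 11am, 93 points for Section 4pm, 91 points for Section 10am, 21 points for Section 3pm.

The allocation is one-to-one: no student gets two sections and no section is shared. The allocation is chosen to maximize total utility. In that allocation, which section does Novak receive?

Novak receives Section 3pm.

Treat this as an assignment problem: match each student to one section.
Optimal: Lindqvist→Section 2pm (64 points), Novak→Section 3pm (88 points), Osei→Section 11am (75 points), Leclerc→Section 10am (95 points), Costa→Section 1pm (67 points), Quispe→Section 4pm (93 points) — total 64+88+75+95+67+93 = 482 points.
Column-greedy (each section in turn goes to its best remaining student) gives 450 points, worse by 32.
Next-best assignment: Lindqvist→Section 3pm, Novak→Section 2pm, Osei→Section 11am, Leclerc→Section 10am, Costa→Section 1pm, Quispe→Section 4pm = 463 points.
Swapping Quispe↔Novak (Quispe→Section 3pm 21 points, Novak→Section 4pm 58 points) loses 102.
Novak's own top section is Section 2pm (92 points), but forcing Novak→Section 2pm and reassigning the rest optimally gives only 463 points — worse by 19.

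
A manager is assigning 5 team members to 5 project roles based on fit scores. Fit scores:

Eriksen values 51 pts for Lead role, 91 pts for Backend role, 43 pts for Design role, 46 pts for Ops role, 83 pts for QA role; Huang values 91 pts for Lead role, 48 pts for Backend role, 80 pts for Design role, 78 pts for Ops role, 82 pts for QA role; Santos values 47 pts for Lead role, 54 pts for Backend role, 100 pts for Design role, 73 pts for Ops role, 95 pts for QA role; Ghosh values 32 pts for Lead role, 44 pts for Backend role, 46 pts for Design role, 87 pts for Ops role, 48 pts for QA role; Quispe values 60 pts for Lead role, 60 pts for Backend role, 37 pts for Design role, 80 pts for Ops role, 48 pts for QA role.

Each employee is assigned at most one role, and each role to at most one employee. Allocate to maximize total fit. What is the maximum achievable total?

Optimal: Eriksen→QA role (83 pts), Huang→Lead role (91 pts), Santos→Design role (100 pts), Ghosh→Ops role (87 pts), Quispe→Backend role (60 pts) — total 83+91+100+87+60 = 421 pts.
Swapping Quispe↔Huang (Quispe→Lead role 60 pts, Huang→Backend role 48 pts) loses 43.

Max total: 421 pts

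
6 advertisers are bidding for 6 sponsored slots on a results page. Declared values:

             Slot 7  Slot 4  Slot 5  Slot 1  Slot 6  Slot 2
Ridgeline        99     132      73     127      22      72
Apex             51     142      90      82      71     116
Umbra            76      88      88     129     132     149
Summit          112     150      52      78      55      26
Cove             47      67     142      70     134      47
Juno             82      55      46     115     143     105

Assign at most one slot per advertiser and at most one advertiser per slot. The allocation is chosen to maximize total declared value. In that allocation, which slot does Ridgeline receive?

Treat this as an assignment problem: match each advertiser to one slot.
Optimal: Ridgeline→Slot 1 ($127), Apex→Slot 4 ($142), Umbra→Slot 2 ($149), Summit→Slot 7 ($112), Cove→Slot 5 ($142), Juno→Slot 6 ($143) — total 127+142+149+112+142+143 = $815.
Next-best assignment: Ridgeline→Slot 7, Apex→Slot 2, Umbra→Slot 1, Summit→Slot 4, Cove→Slot 5, Juno→Slot 6 = $779.
Every other assignment is strictly worse.
Ridgeline's own top slot is Slot 4 ($132), but forcing Ridgeline→Slot 4 and reassigning the rest optimally gives only $774 — worse by 41.

Ridgeline receives Slot 1.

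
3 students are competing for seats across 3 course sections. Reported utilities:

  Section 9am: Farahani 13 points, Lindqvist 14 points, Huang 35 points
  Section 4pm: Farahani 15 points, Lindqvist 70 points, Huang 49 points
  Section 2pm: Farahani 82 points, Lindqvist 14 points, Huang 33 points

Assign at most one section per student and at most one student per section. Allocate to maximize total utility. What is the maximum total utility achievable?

Max total: 187 points

Optimal: Farahani→Section 2pm (82 points), Lindqvist→Section 4pm (70 points), Huang→Section 9am (35 points) — total 82+70+35 = 187 points.
Swapping Lindqvist↔Huang (Lindqvist→Section 9am 14 points, Huang→Section 4pm 49 points) loses 42.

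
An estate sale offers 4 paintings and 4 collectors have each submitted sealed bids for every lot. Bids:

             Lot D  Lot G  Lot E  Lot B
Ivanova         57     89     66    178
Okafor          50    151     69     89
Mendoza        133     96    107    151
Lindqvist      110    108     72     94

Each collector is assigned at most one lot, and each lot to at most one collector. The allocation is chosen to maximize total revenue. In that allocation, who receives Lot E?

Optimal: Ivanova→Lot B ($178), Okafor→Lot G ($151), Mendoza→Lot E ($107), Lindqvist→Lot D ($110) — total 178+151+107+110 = $546.
Max-entry greedy (repeatedly take the single best remaining cell) gives $534, worse by 12.
Swapping Mendoza↔Ivanova (Mendoza→Lot B $151, Ivanova→Lot E $66) loses 68.
Checked against all permutations: $546 is optimal.
Mendoza's own top lot is Lot B ($151), but forcing Mendoza→Lot B and reassigning the rest optimally gives only $478 — worse by 68.

Mendoza receives Lot E.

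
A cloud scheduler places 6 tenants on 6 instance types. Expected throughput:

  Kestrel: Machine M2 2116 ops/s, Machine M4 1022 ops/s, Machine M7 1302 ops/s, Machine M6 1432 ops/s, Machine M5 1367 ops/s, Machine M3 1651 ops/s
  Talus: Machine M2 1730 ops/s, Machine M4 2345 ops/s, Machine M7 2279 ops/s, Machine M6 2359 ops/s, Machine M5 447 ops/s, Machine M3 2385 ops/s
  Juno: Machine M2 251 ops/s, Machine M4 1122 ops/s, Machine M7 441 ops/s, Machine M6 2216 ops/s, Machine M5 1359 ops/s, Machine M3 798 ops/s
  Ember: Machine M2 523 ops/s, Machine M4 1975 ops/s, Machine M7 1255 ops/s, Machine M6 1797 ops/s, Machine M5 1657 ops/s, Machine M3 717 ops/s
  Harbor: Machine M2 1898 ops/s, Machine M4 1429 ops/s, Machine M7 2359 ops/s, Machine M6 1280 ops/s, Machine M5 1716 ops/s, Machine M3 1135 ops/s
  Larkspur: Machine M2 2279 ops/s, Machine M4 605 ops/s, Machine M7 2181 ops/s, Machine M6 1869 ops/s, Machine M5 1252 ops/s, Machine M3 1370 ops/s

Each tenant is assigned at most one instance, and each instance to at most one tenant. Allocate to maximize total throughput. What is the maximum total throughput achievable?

Maximum total: 12589 ops/s

Optimal: Kestrel→Machine M2 (2116 ops/s), Talus→Machine M3 (2385 ops/s), Juno→Machine M6 (2216 ops/s), Ember→Machine M4 (1975 ops/s), Harbor→Machine M5 (1716 ops/s), Larkspur→Machine M7 (2181 ops/s) — total 2116+2385+2216+1975+1716+2181 = 12589 ops/s.
Next-best assignment: Kestrel→Machine M5, Talus→Machine M3, Juno→Machine M6, Ember→Machine M4, Harbor→Machine M7, Larkspur→Machine M2 = 12581 ops/s.
Swapping Larkspur↔Kestrel (Larkspur→Machine M2 2279 ops/s, Kestrel→Machine M7 1302 ops/s) loses 716.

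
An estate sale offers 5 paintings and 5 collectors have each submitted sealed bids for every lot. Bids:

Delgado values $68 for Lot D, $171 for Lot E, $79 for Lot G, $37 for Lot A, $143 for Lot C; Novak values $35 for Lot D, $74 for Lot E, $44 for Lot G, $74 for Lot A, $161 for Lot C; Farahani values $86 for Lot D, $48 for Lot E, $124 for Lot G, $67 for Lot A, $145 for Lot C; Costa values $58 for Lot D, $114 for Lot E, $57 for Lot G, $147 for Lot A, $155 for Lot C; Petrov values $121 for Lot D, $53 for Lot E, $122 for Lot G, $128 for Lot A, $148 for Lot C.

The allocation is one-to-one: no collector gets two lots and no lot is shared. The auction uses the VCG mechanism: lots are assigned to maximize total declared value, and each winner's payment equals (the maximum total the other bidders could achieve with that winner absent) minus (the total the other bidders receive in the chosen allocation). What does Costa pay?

Efficient allocation: Delgado→Lot E ($171), Novak→Lot C ($161), Farahani→Lot G ($124), Costa→Lot A ($147), Petrov→Lot D ($121); total welfare W = $724.
Costa receives Lot A at value $147, so the others get W − 147 = $577.
Without Costa: best allocation of the remaining 4 bidders over all 5 lots is Delgado→Lot E ($171), Novak→Lot C ($161), Farahani→Lot G ($124), Petrov→Lot A ($128), total $584.
VCG payment = (others' best without Costa) − (others' welfare with Costa) = 584 − 577 = $7.

Costa pays $7.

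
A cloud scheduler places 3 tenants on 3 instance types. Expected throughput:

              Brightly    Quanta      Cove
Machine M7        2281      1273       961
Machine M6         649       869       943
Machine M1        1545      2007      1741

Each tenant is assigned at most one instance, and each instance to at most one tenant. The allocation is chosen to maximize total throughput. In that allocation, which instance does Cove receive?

Treat this as an assignment problem: match each tenant to one instance.
Optimal: Brightly→Machine M7 (2281 ops/s), Quanta→Machine M1 (2007 ops/s), Cove→Machine M6 (943 ops/s) — total 2281+2007+943 = 5231 ops/s.
Next-best assignment: Brightly→Machine M7, Quanta→Machine M6, Cove→Machine M1 = 4891 ops/s.
Cove's own top instance is Machine M1 (1741 ops/s), but forcing Cove→Machine M1 and reassigning the rest optimally gives only 4891 ops/s — worse by 340.

Cove receives Machine M6.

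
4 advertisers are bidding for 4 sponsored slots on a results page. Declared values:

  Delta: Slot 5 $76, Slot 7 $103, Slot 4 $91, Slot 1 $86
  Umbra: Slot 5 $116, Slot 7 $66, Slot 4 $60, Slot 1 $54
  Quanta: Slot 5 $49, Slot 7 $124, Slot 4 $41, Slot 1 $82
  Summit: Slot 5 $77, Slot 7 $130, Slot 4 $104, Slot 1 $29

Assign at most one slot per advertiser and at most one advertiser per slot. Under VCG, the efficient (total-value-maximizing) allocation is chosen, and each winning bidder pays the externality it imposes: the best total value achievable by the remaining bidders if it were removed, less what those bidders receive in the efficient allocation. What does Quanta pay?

Efficient allocation: Delta→Slot 1 ($86), Umbra→Slot 5 ($116), Quanta→Slot 7 ($124), Summit→Slot 4 ($104); total welfare W = $430.
Quanta receives Slot 7 at value $124, so the others get W − 124 = $306.
Without Quanta: best allocation of the remaining 3 bidders over all 4 slots is Delta→Slot 4 ($91), Umbra→Slot 5 ($116), Summit→Slot 7 ($130), total $337.
VCG payment = (others' best without Quanta) − (others' welfare with Quanta) = 337 − 306 = $31.

Quanta pays $31.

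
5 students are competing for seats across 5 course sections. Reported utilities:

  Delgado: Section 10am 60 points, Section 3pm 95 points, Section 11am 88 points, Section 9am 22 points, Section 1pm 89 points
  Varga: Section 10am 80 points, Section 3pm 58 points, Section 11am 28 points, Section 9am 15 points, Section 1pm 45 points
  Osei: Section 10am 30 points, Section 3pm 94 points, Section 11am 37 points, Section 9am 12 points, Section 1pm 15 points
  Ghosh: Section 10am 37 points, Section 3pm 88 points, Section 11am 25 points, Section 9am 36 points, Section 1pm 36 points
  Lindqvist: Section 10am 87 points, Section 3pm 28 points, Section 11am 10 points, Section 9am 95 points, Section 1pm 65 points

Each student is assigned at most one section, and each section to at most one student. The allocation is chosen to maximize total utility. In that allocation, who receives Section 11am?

Delgado receives Section 11am.

Optimal: Delgado→Section 11am (88 points), Varga→Section 10am (80 points), Osei→Section 3pm (94 points), Ghosh→Section 1pm (36 points), Lindqvist→Section 9am (95 points) — total 88+80+94+36+95 = 393 points.
Checked against all permutations: 393 points is optimal.
Delgado's own top section is Section 3pm (95 points), but forcing Delgado→Section 3pm and reassigning the rest optimally gives only 343 points — worse by 50.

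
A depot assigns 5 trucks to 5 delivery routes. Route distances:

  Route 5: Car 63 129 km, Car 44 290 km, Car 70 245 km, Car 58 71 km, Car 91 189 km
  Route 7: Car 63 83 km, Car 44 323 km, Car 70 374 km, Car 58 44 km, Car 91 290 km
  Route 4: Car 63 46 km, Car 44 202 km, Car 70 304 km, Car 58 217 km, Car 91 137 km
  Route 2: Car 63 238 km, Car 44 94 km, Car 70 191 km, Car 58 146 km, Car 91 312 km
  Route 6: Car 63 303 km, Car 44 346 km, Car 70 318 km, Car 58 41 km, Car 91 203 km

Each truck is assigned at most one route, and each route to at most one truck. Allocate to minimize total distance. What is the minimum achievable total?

Optimal: Car 63→Route 7 (83 km), Car 44→Route 2 (94 km), Car 70→Route 5 (245 km), Car 58→Route 6 (41 km), Car 91→Route 4 (137 km) — total 83+94+245+41+137 = 600 km.
Column-greedy (each route in turn goes to its cheapest remaining truck) gives 703 km, worse by 103.
Next-best assignment: Car 63→Route 4, Car 44→Route 2, Car 70→Route 5, Car 58→Route 7, Car 91→Route 6 = 632 km.
Every other assignment is strictly worse.

Minimum total: 600 km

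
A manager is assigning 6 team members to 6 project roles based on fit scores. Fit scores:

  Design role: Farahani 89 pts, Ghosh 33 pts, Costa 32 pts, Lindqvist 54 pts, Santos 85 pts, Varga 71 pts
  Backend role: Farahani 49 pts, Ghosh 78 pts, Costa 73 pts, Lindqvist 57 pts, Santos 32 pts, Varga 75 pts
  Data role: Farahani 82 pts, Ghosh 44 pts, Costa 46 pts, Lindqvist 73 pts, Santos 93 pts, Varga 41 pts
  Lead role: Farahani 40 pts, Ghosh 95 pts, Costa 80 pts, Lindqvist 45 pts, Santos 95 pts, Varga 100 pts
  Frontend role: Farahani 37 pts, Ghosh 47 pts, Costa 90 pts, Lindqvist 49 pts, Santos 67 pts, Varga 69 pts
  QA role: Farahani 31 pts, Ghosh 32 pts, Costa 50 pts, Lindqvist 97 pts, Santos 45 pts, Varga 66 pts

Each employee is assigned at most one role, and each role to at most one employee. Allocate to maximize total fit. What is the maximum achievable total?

Maximum total: 547 pts

Optimal: Farahani→Design role (89 pts), Ghosh→Backend role (78 pts), Costa→Frontend role (90 pts), Lindqvist→QA role (97 pts), Santos→Data role (93 pts), Varga→Lead role (100 pts) — total 89+78+90+97+93+100 = 547 pts.
Row-greedy (each employee in turn takes its best remaining role) gives 539 pts, worse by 8.
No other one-to-one assignment exceeds 547 pts.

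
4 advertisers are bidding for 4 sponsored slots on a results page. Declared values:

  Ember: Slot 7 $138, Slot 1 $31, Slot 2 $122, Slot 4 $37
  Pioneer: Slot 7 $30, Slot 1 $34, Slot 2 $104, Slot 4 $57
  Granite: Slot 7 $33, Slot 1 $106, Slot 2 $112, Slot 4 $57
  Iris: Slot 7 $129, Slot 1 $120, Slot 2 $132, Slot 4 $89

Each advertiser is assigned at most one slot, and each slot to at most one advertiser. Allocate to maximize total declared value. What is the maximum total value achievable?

Max total: $437

This is the linear assignment problem.
Optimal: Ember→Slot 7 ($138), Pioneer→Slot 2 ($104), Granite→Slot 1 ($106), Iris→Slot 4 ($89) — total 138+104+106+89 = $437.
Column-greedy (each slot in turn goes to its best remaining advertiser) gives $427, worse by 10.
No other one-to-one assignment exceeds $437.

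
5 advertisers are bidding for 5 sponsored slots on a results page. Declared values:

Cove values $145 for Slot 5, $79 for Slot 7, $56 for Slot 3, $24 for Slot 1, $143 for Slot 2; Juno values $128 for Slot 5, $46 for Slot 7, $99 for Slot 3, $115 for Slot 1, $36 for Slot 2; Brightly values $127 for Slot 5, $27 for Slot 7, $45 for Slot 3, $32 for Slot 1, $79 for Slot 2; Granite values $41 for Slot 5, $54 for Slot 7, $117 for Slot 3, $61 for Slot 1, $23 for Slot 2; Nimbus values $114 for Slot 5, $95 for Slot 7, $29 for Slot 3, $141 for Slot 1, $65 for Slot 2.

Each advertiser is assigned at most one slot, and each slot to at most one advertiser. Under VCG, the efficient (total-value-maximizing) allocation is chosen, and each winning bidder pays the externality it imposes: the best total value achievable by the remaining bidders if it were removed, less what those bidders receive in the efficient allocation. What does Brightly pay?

Efficient allocation: Cove→Slot 2 ($143), Juno→Slot 1 ($115), Brightly→Slot 5 ($127), Granite→Slot 3 ($117), Nimbus→Slot 7 ($95); total welfare W = $597.
Brightly receives Slot 5 at value $127, so the others get W − 127 = $470.
Without Brightly: best allocation of the remaining 4 bidders over all 5 slots is Cove→Slot 2 ($143), Juno→Slot 5 ($128), Granite→Slot 3 ($117), Nimbus→Slot 1 ($141), total $529.
VCG payment = (others' best without Brightly) − (others' welfare with Brightly) = 529 − 470 = $59.

Brightly pays $59.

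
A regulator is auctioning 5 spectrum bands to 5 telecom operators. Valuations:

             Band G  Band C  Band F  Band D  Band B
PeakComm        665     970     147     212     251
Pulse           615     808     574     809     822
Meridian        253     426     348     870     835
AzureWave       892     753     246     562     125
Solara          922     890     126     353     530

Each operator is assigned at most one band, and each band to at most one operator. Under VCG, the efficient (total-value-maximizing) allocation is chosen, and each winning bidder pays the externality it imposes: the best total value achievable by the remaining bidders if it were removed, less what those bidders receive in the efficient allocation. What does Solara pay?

Solara pays $613M.

Efficient allocation: PeakComm→Band C ($970M), Pulse→Band F ($574M), Meridian→Band B ($835M), AzureWave→Band D ($562M), Solara→Band G ($922M); total welfare W = $3863M.
Solara receives Band G at value $922M, so the others get W − 922 = $2941M.
Without Solara: best allocation of the remaining 4 bidders over all 5 bands is PeakComm→Band C ($970M), Pulse→Band B ($822M), Meridian→Band D ($870M), AzureWave→Band G ($892M), total $3554M.
VCG payment = (others' best without Solara) − (others' welfare with Solara) = 3554 − 2941 = $613M.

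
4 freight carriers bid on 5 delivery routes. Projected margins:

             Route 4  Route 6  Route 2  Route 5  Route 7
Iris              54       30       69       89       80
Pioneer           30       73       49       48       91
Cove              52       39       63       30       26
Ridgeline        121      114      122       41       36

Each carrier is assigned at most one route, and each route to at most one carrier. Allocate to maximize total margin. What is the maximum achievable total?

Maximum total: $364k

Optimal: Iris→Route 5 ($89k), Pioneer→Route 7 ($91k), Cove→Route 2 ($63k), Ridgeline→Route 4 ($121k) — total 89+91+63+121 = $364k.
Max-entry greedy (repeatedly take the single best remaining cell) gives $354k, worse by 10.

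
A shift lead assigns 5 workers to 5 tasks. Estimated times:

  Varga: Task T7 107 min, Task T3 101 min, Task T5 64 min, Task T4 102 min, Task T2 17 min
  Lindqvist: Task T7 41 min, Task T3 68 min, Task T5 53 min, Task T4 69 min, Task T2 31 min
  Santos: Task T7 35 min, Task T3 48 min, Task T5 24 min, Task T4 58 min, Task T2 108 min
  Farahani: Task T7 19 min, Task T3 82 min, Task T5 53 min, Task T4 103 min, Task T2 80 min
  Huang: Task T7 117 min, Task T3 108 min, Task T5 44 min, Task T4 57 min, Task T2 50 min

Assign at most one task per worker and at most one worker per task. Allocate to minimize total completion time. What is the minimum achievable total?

Treat this as an assignment problem: match each worker to one task.
Optimal: Varga→Task T2 (17 min), Lindqvist→Task T3 (68 min), Santos→Task T5 (24 min), Farahani→Task T7 (19 min), Huang→Task T4 (57 min) — total 17+68+24+19+57 = 185 min.
Column-greedy (each task in turn goes to its cheapest remaining worker) gives 197 min, worse by 12.
Next-best assignment: Varga→Task T2, Lindqvist→Task T5, Santos→Task T3, Farahani→Task T7, Huang→Task T4 = 194 min.
Checked against all permutations: 185 min is optimal.

Min total: 185 min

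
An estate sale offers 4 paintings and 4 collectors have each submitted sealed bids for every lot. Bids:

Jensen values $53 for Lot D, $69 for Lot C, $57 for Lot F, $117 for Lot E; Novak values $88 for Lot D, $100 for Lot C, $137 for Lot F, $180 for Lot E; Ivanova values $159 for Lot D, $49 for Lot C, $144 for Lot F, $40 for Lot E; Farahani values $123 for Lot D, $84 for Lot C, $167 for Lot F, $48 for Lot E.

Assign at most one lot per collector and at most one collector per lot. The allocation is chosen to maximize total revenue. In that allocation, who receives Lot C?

This is a one-to-one assignment (maximum-weight bipartite matching).
Optimal: Jensen→Lot C ($69), Novak→Lot E ($180), Ivanova→Lot D ($159), Farahani→Lot F ($167) — total 69+180+159+167 = $575.
Row-greedy (each collector in turn takes its best remaining lot) gives $497, worse by 78.
Next-best assignment: Jensen→Lot E, Novak→Lot C, Ivanova→Lot D, Farahani→Lot F = $543.
Swapping Novak↔Ivanova (Novak→Lot D $88, Ivanova→Lot E $40) loses 211.
Every other assignment is strictly worse.
Jensen's own top lot is Lot E ($117), but forcing Jensen→Lot E and reassigning the rest optimally gives only $543 — worse by 32.

Jensen receives Lot C.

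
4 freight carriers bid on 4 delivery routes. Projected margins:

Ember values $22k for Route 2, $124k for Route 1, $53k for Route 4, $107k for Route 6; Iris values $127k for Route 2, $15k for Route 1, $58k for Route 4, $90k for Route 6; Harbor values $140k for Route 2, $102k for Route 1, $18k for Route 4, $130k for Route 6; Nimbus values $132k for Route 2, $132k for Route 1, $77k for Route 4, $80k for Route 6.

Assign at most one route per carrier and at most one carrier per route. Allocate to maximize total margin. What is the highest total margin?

Optimal: Ember→Route 1 ($124k), Iris→Route 2 ($127k), Harbor→Route 6 ($130k), Nimbus→Route 4 ($77k) — total 124+127+130+77 = $458k.
Column-greedy (each route in turn goes to its best remaining carrier) gives $437k, worse by 21.
Next-best assignment: Ember→Route 1, Iris→Route 4, Harbor→Route 6, Nimbus→Route 2 = $444k.

Max total: $458k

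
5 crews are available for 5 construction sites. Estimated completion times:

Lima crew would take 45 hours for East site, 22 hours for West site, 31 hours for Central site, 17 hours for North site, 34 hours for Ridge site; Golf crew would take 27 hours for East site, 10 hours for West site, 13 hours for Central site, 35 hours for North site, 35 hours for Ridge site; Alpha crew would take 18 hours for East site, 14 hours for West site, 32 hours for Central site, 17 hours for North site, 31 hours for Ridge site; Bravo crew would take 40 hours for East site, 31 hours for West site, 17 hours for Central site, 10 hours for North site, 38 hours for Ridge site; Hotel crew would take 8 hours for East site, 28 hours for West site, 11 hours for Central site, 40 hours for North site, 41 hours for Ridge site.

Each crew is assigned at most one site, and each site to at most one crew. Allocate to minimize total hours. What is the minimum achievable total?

Min total: 79 hours

Treat this as an assignment problem: match each crew to one site.
Optimal: Lima crew→Ridge site (34 hours), Golf crew→Central site (13 hours), Alpha crew→West site (14 hours), Bravo crew→North site (10 hours), Hotel crew→East site (8 hours) — total 34+13+14+10+8 = 79 hours.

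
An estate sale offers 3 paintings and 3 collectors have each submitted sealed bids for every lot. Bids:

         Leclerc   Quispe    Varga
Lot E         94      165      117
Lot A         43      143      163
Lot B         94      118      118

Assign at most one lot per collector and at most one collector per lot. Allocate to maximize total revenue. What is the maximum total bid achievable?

This is the linear assignment problem.
Optimal: Leclerc→Lot B ($94), Quispe→Lot E ($165), Varga→Lot A ($163) — total 94+165+163 = $422.
Row-greedy (each collector in turn takes its best remaining lot) gives $355, worse by 67.
Checked against all permutations: $422 is optimal.

Max total: $422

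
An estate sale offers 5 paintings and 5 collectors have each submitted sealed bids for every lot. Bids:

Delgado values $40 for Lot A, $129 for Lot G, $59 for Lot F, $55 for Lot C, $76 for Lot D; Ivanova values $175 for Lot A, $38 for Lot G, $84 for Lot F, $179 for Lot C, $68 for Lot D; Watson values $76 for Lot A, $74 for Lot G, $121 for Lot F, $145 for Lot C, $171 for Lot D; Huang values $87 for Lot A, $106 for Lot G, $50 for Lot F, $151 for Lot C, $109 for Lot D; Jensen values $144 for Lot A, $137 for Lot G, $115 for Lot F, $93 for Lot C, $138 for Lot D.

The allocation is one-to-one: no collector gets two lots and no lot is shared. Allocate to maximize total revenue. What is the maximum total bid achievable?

Optimal: Delgado→Lot G ($129), Ivanova→Lot A ($175), Watson→Lot D ($171), Huang→Lot C ($151), Jensen→Lot F ($115) — total 129+175+171+151+115 = $741.
Max-entry greedy (repeatedly take the single best remaining cell) gives $673, worse by 68.

Maximum total: $741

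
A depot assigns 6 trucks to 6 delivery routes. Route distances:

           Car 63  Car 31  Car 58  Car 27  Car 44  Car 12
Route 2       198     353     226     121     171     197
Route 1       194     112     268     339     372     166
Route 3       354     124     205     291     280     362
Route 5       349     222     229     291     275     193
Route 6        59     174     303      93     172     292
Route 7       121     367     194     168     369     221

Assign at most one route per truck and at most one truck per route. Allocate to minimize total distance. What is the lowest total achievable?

Min total: 895 km

This is the linear assignment problem.
Optimal: Car 63→Route 7 (121 km), Car 31→Route 1 (112 km), Car 58→Route 3 (205 km), Car 27→Route 6 (93 km), Car 44→Route 2 (171 km), Car 12→Route 5 (193 km) — total 121+112+205+93+171+193 = 895 km.
Min-entry greedy (repeatedly take the single cheapest remaining cell) gives 959 km, worse by 64.
No other one-to-one assignment undercuts 895 km.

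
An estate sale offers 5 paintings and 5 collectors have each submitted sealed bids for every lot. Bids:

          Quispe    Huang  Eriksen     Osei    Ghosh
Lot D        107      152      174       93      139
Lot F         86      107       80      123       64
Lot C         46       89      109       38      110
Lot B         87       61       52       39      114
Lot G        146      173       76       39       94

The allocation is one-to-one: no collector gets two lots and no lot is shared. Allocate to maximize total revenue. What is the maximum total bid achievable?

Optimal: Quispe→Lot B ($87), Huang→Lot G ($173), Eriksen→Lot D ($174), Osei→Lot F ($123), Ghosh→Lot C ($110) — total 87+173+174+123+110 = $667.
Max-entry greedy (repeatedly take the single best remaining cell) gives $630, worse by 37.
Next-best assignment: Quispe→Lot G, Huang→Lot C, Eriksen→Lot D, Osei→Lot F, Ghosh→Lot B = $646.

Maximum total: $667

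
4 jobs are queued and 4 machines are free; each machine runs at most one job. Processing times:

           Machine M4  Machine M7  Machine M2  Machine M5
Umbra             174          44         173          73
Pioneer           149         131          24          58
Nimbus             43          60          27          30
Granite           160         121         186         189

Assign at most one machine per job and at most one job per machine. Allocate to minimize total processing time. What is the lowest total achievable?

Treat this as an assignment problem: match each job to one machine.
Optimal: Umbra→Machine M7 (44 min), Pioneer→Machine M2 (24 min), Nimbus→Machine M5 (30 min), Granite→Machine M4 (160 min) — total 44+24+30+160 = 258 min.
Column-greedy (each machine in turn goes to its cheapest remaining job) gives 300 min, worse by 42.
Next-best assignment: Umbra→Machine M5, Pioneer→Machine M2, Nimbus→Machine M4, Granite→Machine M7 = 261 min.

Minimum total: 258 min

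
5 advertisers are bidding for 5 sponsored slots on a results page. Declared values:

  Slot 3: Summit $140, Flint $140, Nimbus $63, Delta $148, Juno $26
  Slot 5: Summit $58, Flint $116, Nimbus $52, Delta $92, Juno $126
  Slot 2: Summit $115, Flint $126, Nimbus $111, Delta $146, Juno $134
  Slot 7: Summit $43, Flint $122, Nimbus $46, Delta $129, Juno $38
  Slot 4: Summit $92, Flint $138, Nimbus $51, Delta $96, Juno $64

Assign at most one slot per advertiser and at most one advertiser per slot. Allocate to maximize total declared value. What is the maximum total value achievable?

Maximum total: $644

Treat this as an assignment problem: match each advertiser to one slot.
Optimal: Summit→Slot 3 ($140), Flint→Slot 4 ($138), Nimbus→Slot 2 ($111), Delta→Slot 7 ($129), Juno→Slot 5 ($126) — total 140+138+111+129+126 = $644.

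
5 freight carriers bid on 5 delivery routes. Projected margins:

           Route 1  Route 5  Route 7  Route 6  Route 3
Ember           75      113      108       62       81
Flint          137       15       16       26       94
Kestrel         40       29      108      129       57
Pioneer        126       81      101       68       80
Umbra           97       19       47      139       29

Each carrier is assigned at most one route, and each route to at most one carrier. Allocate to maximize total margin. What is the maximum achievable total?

Maximum total: $580k

This is a one-to-one assignment (maximum-weight bipartite matching).
Optimal: Ember→Route 5 ($113k), Flint→Route 3 ($94k), Kestrel→Route 7 ($108k), Pioneer→Route 1 ($126k), Umbra→Route 6 ($139k) — total 113+94+108+126+139 = $580k.
Column-greedy (each route in turn goes to its best remaining carrier) gives $577k, worse by 3.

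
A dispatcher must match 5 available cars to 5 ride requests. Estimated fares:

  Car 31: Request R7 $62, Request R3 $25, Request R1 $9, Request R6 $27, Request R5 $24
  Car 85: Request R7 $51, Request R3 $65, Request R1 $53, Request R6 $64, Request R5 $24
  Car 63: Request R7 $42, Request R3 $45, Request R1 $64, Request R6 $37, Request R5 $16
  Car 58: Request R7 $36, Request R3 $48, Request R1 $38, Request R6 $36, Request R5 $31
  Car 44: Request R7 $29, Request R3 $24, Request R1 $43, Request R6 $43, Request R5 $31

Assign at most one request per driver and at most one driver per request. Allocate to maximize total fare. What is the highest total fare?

This is the linear assignment problem.
Optimal: Car 31→Request R7 ($62), Car 85→Request R6 ($64), Car 63→Request R1 ($64), Car 58→Request R3 ($48), Car 44→Request R5 ($31) — total 62+64+64+48+31 = $269.
Column-greedy (each request in turn goes to its best remaining driver) gives $265, worse by 4.
Checked against all permutations: $269 is optimal.

Maximum total: $269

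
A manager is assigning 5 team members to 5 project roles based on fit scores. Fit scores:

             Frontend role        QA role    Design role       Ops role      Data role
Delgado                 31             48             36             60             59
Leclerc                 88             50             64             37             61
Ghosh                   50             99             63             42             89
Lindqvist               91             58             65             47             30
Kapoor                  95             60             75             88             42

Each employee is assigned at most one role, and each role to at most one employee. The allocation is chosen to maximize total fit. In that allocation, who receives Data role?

Delgado receives Data role.

Optimal: Delgado→Data role (59 pts), Leclerc→Design role (64 pts), Ghosh→QA role (99 pts), Lindqvist→Frontend role (91 pts), Kapoor→Ops role (88 pts) — total 59+64+99+91+88 = 401 pts.
Column-greedy (each role in turn goes to its best remaining employee) gives 380 pts, worse by 21.
Next-best assignment: Delgado→Data role, Leclerc→Frontend role, Ghosh→QA role, Lindqvist→Design role, Kapoor→Ops role = 399 pts.
Swapping Delgado↔Ghosh (Delgado→QA role 48 pts, Ghosh→Data role 89 pts) loses 21.
Delgado's own top role is Ops role (60 pts), but forcing Delgado→Ops role and reassigning the rest optimally gives only 386 pts — worse by 15.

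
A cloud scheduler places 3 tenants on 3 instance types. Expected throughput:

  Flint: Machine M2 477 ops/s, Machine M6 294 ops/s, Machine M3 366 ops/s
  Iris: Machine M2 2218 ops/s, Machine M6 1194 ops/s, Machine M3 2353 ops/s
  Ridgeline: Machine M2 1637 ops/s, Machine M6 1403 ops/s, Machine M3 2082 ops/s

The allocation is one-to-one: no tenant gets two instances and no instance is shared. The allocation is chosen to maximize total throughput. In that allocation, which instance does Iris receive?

Optimal: Flint→Machine M6 (294 ops/s), Iris→Machine M2 (2218 ops/s), Ridgeline→Machine M3 (2082 ops/s) — total 294+2218+2082 = 4594 ops/s.
No other one-to-one assignment exceeds 4594 ops/s.
Iris's own top instance is Machine M3 (2353 ops/s), but forcing Iris→Machine M3 and reassigning the rest optimally gives only 4284 ops/s — worse by 310.

Iris receives Machine M2.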